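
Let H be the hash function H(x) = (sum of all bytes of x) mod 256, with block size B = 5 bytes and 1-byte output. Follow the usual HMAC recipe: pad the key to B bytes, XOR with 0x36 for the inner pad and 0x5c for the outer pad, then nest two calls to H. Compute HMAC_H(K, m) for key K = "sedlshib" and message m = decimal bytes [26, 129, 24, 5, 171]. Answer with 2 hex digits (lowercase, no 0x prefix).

Key "sedlshib" = 73 65 64 6c 73 68 69 62 is 8 bytes > B = 5, so hash it first: H(key) = 4e, then zero-pad to 5 bytes: K' = 4e 00 00 00 00.
K' ⊕ ipad = 78 36 36 36 36.  K' ⊕ opad = 12 5c 5c 5c 5c.
Inner input = (K'⊕ipad) ∥ m = 78 36 36 36 36 ∥ 1a 81 18 05 ab.
Inner hash: sum = 120+54+54+54+54+26+129+24+5+171 = 691; mod 256 = 179 → b3.
Outer input = (K'⊕opad) ∥ inner = 12 5c 5c 5c 5c ∥ b3.
Outer hash (tag): sum = 18+92+92+92+92+179 = 565; mod 256 = 53 → 35.

35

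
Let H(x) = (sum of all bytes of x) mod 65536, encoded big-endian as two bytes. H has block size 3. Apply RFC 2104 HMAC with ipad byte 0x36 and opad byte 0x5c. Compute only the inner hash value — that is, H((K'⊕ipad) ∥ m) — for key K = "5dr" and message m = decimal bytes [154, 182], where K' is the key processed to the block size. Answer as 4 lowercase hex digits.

01e9

Key "5dr" = 35 64 72 is exactly B = 3 bytes: K' = 35 64 72.
K' ⊕ ipad = 03 52 44.
Inner input = 03 52 44 ∥ 9a b6.
Inner hash: sum = 3+82+68+154+182 = 489 → 01 e9.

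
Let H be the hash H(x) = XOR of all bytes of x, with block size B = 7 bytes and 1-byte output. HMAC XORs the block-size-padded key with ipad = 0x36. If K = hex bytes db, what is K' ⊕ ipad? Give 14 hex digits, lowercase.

Key hex bytes db is 1 byte ≤ B = 7; zero-pad to 7 bytes: K' = db 00 00 00 00 00 00.
XOR each byte with 0x36: db⊕36=ed, 00⊕36=36, 00⊕36=36, 00⊕36=36, 00⊕36=36, 00⊕36=36, 00⊕36=36.

ed363636363636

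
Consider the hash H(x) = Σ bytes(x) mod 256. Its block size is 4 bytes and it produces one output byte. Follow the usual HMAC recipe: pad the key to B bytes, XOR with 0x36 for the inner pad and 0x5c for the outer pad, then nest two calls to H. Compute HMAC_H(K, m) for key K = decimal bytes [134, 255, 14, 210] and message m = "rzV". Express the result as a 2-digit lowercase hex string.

Key decimal bytes [134, 255, 14, 210] = 86 ff 0e d2 is exactly B = 4 bytes: K' = 86 ff 0e d2.
K' ⊕ ipad = b0 c9 38 e4.  K' ⊕ opad = da a3 52 8e.
Inner input = (K'⊕ipad) ∥ m = b0 c9 38 e4 ∥ 72 7a 56.
Inner hash: sum = 176+201+56+228+114+122+86 = 983; mod 256 = 215 → d7.
Outer input = (K'⊕opad) ∥ inner = da a3 52 8e ∥ d7.
Outer hash (tag): sum = 218+163+82+142+215 = 820; mod 256 = 52 → 34.

34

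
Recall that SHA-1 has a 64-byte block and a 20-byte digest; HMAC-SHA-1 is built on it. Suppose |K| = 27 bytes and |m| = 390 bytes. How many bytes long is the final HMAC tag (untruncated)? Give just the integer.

20

The tag is one SHA-1 digest: 20 bytes.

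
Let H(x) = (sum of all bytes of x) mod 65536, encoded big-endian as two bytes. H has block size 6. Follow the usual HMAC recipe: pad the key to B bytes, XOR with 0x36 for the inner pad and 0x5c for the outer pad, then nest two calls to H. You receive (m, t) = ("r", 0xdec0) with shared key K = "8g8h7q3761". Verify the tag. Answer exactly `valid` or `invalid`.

invalid

Key "8g8h7q3761" = 38 67 38 68 37 71 33 37 36 31 is 10 bytes > B = 6, so hash it first: H(key) = 02 b8, then zero-pad to 6 bytes: K' = 02 b8 00 00 00 00.
K' ⊕ ipad = 34 8e 36 36 36 36; K' ⊕ opad = 5e e4 5c 5c 5c 5c.
Inner hash: sum = 52+142+54+54+54+54+114 = 524 → 02 0c.
Outer hash (recomputed tag): sum = 94+228+92+92+92+92+2+12 = 704 → 02 c0.
Recomputed tag = 02c0; claimed = dec0 → mismatch.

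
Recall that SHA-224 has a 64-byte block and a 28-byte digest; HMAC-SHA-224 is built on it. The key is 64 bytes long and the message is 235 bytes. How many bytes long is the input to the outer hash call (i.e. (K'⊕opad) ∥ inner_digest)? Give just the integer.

92

Key is 64 ≤ 64 bytes, zero-padded: |K'| = 64.
Outer input = (K'⊕opad) ∥ H(inner) → 64 + 28 = 92 bytes.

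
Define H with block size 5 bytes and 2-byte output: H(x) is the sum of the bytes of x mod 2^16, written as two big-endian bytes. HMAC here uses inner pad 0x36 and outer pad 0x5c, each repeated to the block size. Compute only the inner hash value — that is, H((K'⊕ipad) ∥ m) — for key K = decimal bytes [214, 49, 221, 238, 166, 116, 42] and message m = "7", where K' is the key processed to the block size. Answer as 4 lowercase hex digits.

Key decimal bytes [214, 49, 221, 238, 166, 116, 42] = d6 31 dd ee a6 74 2a is 7 bytes > B = 5, so hash it first: H(key) = 04 16, then zero-pad to 5 bytes: K' = 04 16 00 00 00.
K' ⊕ ipad = 32 20 36 36 36.
Inner input = 32 20 36 36 36 ∥ 37.
Inner hash: sum = 50+32+54+54+54+55 = 299 → 01 2b.

012b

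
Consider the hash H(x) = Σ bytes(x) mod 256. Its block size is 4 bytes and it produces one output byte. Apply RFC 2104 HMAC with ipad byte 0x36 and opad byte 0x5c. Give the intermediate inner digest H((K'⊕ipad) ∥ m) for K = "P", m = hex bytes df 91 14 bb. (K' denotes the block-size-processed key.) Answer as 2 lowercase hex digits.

47

Key "P" = 50 is 1 byte ≤ B = 4; zero-pad to 4 bytes: K' = 50 00 00 00.
K' ⊕ ipad = 66 36 36 36.
Inner input = 66 36 36 36 ∥ df 91 14 bb.
Inner hash: sum = 102+54+54+54+223+145+20+187 = 839; mod 256 = 71 → 47.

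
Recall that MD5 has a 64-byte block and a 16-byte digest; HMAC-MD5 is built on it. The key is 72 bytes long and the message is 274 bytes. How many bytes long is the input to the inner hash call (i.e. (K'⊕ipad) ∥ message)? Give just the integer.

338

Key is 72 > 64 bytes, so it is hashed to 16 bytes then zero-padded to 64: |K'| = 64.
Inner input = (K'⊕ipad) ∥ m → 64 + 274 = 338 bytes.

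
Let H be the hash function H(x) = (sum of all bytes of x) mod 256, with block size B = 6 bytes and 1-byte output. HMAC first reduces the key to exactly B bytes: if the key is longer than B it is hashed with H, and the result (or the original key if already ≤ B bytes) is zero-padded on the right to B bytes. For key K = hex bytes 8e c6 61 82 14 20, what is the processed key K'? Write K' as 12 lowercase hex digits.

8ec661821420

Key hex bytes 8e c6 61 82 14 20 is exactly B = 6 bytes: K' = 8e c6 61 82 14 20.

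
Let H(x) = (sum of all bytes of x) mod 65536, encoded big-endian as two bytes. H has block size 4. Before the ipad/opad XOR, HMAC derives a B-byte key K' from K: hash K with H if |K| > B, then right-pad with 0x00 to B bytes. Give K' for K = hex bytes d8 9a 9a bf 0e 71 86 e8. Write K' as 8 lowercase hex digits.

|K| = 8 > B = 4, so first hash the key.
H(K): sum = 216+154+154+191+14+113+134+232 = 1208 → 04 b8.
Zero-pad H(K) = 04 b8 to 4 bytes: K' = 04 b8 00 00.

04b80000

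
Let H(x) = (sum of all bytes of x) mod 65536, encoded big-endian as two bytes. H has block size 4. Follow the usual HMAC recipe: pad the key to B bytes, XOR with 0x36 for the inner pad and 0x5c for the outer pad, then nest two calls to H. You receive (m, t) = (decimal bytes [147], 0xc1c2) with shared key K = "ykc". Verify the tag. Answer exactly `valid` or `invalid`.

invalid

Key "ykc" = 79 6b 63 is 3 bytes ≤ B = 4; zero-pad to 4 bytes: K' = 79 6b 63 00.
K' ⊕ ipad = 4f 5d 55 36; K' ⊕ opad = 25 37 3f 5c.
Inner hash: sum = 79+93+85+54+147 = 458 → 01 ca.
Outer hash (recomputed tag): sum = 37+55+63+92+1+202 = 450 → 01 c2.
Recomputed tag = 01c2; claimed = c1c2 → mismatch.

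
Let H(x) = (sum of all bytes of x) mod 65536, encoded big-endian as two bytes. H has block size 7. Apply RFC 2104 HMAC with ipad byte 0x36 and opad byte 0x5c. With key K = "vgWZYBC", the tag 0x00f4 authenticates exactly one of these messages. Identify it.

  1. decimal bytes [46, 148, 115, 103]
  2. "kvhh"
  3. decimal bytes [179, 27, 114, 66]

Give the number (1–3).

3

Key "vgWZYBC" = 76 67 57 5a 59 42 43 is exactly B = 7 bytes: K' = 76 67 57 5a 59 42 43.
K' ⊕ ipad = 40 51 61 6c 6f 74 75; K' ⊕ opad = 2a 3b 0b 06 05 1e 1f.
m1: inner = H(40 51 61 6c 6f 74 75 2e 94 73 67) = 04 52; tag = H(2a 3b 0b 06 05 1e 1f 04 52) = 010e
m2: inner = H(40 51 61 6c 6f 74 75 6b 76 68 68) = 04 67; tag = H(2a 3b 0b 06 05 1e 1f 04 67) = 0123
m3: inner = H(40 51 61 6c 6f 74 75 b3 1b 72 42) = 04 38; tag = H(2a 3b 0b 06 05 1e 1f 04 38) = 00f4 ← matches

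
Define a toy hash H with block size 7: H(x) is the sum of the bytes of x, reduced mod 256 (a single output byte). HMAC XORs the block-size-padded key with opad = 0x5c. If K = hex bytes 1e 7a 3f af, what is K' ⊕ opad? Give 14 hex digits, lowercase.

422663f35c5c5c

Key hex bytes 1e 7a 3f af is 4 bytes ≤ B = 7; zero-pad to 7 bytes: K' = 1e 7a 3f af 00 00 00.
XOR each byte with 0x5c: 1e⊕5c=42, 7a⊕5c=26, 3f⊕5c=63, af⊕5c=f3, 00⊕5c=5c, 00⊕5c=5c, 00⊕5c=5c.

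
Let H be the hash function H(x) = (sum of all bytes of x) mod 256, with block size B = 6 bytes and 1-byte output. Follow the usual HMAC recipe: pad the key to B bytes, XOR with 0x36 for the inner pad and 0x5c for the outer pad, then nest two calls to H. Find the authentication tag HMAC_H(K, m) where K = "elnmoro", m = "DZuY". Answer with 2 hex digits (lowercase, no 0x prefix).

Key "elnmoro" = 65 6c 6e 6d 6f 72 6f is 7 bytes > B = 6, so hash it first: H(key) = fc, then zero-pad to 6 bytes: K' = fc 00 00 00 00 00.
K' ⊕ ipad = ca 36 36 36 36 36.  K' ⊕ opad = a0 5c 5c 5c 5c 5c.
Inner input = (K'⊕ipad) ∥ m = ca 36 36 36 36 36 ∥ 44 5a 75 59.
Inner hash: sum = 202+54+54+54+54+54+68+90+117+89 = 836; mod 256 = 68 → 44.
Outer input = (K'⊕opad) ∥ inner = a0 5c 5c 5c 5c 5c ∥ 44.
Outer hash (tag): sum = 160+92+92+92+92+92+68 = 688; mod 256 = 176 → b0.

b0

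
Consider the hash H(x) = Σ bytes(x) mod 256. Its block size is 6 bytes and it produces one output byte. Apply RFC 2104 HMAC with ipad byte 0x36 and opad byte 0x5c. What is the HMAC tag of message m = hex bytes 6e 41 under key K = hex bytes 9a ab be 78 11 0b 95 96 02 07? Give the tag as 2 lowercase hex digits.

1d

Key hex bytes 9a ab be 78 11 0b 95 96 02 07 is 10 bytes > B = 6, so hash it first: H(key) = cb, then zero-pad to 6 bytes: K' = cb 00 00 00 00 00.
K' ⊕ ipad = fd 36 36 36 36 36.  K' ⊕ opad = 97 5c 5c 5c 5c 5c.
Inner input = (K'⊕ipad) ∥ m = fd 36 36 36 36 36 ∥ 6e 41.
Inner hash: sum = 253+54+54+54+54+54+110+65 = 698; mod 256 = 186 → ba.
Outer input = (K'⊕opad) ∥ inner = 97 5c 5c 5c 5c 5c ∥ ba.
Outer hash (tag): sum = 151+92+92+92+92+92+186 = 797; mod 256 = 29 → 1d.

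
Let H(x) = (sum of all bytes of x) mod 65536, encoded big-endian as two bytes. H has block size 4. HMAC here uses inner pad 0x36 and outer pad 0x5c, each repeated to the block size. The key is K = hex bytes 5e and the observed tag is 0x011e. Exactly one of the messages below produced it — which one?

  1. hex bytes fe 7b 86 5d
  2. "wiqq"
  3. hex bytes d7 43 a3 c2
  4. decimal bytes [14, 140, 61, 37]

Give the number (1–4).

Key hex bytes 5e is 1 byte ≤ B = 4; zero-pad to 4 bytes: K' = 5e 00 00 00.
K' ⊕ ipad = 68 36 36 36; K' ⊕ opad = 02 5c 5c 5c.
m1: inner = H(68 36 36 36 fe 7b 86 5d) = 03 66; tag = H(02 5c 5c 5c 03 66) = 017f
m2: inner = H(68 36 36 36 77 69 71 71) = 02 cc; tag = H(02 5c 5c 5c 02 cc) = 01e4
m3: inner = H(68 36 36 36 d7 43 a3 c2) = 03 89; tag = H(02 5c 5c 5c 03 89) = 01a2
m4: inner = H(68 36 36 36 0e 8c 3d 25) = 02 06; tag = H(02 5c 5c 5c 02 06) = 011e ← matches

4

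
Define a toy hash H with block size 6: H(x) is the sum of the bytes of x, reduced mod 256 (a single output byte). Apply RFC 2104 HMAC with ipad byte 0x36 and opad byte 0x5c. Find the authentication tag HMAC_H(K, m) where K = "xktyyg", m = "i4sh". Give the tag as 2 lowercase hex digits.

Key "xktyyg" = 78 6b 74 79 79 67 is exactly B = 6 bytes: K' = 78 6b 74 79 79 67.
K' ⊕ ipad = 4e 5d 42 4f 4f 51.  K' ⊕ opad = 24 37 28 25 25 3b.
Inner input = (K'⊕ipad) ∥ m = 4e 5d 42 4f 4f 51 ∥ 69 34 73 68.
Inner hash: sum = 78+93+66+79+79+81+105+52+115+104 = 852; mod 256 = 84 → 54.
Outer input = (K'⊕opad) ∥ inner = 24 37 28 25 25 3b ∥ 54.
Outer hash (tag): sum = 36+55+40+37+37+59+84 = 348; mod 256 = 92 → 5c.

5c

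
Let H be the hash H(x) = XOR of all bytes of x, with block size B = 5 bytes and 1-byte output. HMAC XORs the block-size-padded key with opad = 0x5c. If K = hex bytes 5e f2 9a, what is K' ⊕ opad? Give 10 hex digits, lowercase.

Key hex bytes 5e f2 9a is 3 bytes ≤ B = 5; zero-pad to 5 bytes: K' = 5e f2 9a 00 00.
XOR each byte with 0x5c: 5e⊕5c=02, f2⊕5c=ae, 9a⊕5c=c6, 00⊕5c=5c, 00⊕5c=5c.

02aec65c5c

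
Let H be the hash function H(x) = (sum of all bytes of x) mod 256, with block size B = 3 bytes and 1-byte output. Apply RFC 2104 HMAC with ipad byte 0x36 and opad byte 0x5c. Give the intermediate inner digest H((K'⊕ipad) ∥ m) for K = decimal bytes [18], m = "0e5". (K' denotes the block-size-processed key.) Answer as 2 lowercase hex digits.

Key decimal bytes [18] = 12 is 1 byte ≤ B = 3; zero-pad to 3 bytes: K' = 12 00 00.
K' ⊕ ipad = 24 36 36.
Inner input = 24 36 36 ∥ 30 65 35.
Inner hash: sum = 36+54+54+48+101+53 = 346; mod 256 = 90 → 5a.

5a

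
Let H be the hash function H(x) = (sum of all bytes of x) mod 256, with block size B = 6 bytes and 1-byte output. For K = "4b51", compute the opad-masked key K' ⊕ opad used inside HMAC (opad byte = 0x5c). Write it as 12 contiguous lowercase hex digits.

683e696d5c5c

Key "4b51" = 34 62 35 31 is 4 bytes ≤ B = 6; zero-pad to 6 bytes: K' = 34 62 35 31 00 00.
XOR each byte with 0x5c: 34⊕5c=68, 62⊕5c=3e, 35⊕5c=69, 31⊕5c=6d, 00⊕5c=5c, 00⊕5c=5c.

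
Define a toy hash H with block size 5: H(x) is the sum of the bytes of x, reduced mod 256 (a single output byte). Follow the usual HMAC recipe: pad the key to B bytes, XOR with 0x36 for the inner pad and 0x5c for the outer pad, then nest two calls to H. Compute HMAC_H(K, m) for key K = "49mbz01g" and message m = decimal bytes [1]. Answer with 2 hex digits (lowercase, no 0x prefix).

b3

Key "49mbz01g" = 34 39 6d 62 7a 30 31 67 is 8 bytes > B = 5, so hash it first: H(key) = 7e, then zero-pad to 5 bytes: K' = 7e 00 00 00 00.
K' ⊕ ipad = 48 36 36 36 36.  K' ⊕ opad = 22 5c 5c 5c 5c.
Inner input = (K'⊕ipad) ∥ m = 48 36 36 36 36 ∥ 01.
Inner hash: sum = 72+54+54+54+54+1 = 289; mod 256 = 33 → 21.
Outer input = (K'⊕opad) ∥ inner = 22 5c 5c 5c 5c ∥ 21.
Outer hash (tag): sum = 34+92+92+92+92+33 = 435; mod 256 = 179 → b3.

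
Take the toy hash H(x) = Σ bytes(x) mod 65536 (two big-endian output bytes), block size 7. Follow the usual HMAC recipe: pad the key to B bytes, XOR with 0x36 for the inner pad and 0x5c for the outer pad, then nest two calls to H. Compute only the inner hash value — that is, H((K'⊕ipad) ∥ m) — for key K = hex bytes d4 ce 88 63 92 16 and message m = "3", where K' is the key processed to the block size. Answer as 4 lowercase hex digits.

041a

Key hex bytes d4 ce 88 63 92 16 is 6 bytes ≤ B = 7; zero-pad to 7 bytes: K' = d4 ce 88 63 92 16 00.
K' ⊕ ipad = e2 f8 be 55 a4 20 36.
Inner input = e2 f8 be 55 a4 20 36 ∥ 33.
Inner hash: sum = 226+248+190+85+164+32+54+51 = 1050 → 04 1a.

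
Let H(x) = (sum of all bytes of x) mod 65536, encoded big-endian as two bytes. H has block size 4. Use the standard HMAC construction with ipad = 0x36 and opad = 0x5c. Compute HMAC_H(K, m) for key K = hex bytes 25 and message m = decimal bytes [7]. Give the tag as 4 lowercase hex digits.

0249

Key hex bytes 25 is 1 byte ≤ B = 4; zero-pad to 4 bytes: K' = 25 00 00 00.
K' ⊕ ipad = 13 36 36 36.  K' ⊕ opad = 79 5c 5c 5c.
Inner input = (K'⊕ipad) ∥ m = 13 36 36 36 ∥ 07.
Inner hash: sum = 19+54+54+54+7 = 188 → 00 bc.
Outer input = (K'⊕opad) ∥ inner = 79 5c 5c 5c ∥ 00 bc.
Outer hash (tag): sum = 121+92+92+92+0+188 = 585 → 02 49.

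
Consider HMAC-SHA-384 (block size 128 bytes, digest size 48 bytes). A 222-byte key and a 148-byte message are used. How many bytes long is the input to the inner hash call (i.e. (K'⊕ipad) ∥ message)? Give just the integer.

Key is 222 > 128 bytes, so it is hashed to 48 bytes then zero-padded to 128: |K'| = 128.
Inner input = (K'⊕ipad) ∥ m → 128 + 148 = 276 bytes.

276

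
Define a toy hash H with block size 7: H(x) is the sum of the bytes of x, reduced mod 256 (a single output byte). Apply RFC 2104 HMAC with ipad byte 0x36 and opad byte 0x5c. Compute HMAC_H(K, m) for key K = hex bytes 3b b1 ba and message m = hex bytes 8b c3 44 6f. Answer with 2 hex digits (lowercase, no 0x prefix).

Key hex bytes 3b b1 ba is 3 bytes ≤ B = 7; zero-pad to 7 bytes: K' = 3b b1 ba 00 00 00 00.
K' ⊕ ipad = 0d 87 8c 36 36 36 36.  K' ⊕ opad = 67 ed e6 5c 5c 5c 5c.
Inner input = (K'⊕ipad) ∥ m = 0d 87 8c 36 36 36 36 ∥ 8b c3 44 6f.
Inner hash: sum = 13+135+140+54+54+54+54+139+195+68+111 = 1017; mod 256 = 249 → f9.
Outer input = (K'⊕opad) ∥ inner = 67 ed e6 5c 5c 5c 5c ∥ f9.
Outer hash (tag): sum = 103+237+230+92+92+92+92+249 = 1187; mod 256 = 163 → a3.

a3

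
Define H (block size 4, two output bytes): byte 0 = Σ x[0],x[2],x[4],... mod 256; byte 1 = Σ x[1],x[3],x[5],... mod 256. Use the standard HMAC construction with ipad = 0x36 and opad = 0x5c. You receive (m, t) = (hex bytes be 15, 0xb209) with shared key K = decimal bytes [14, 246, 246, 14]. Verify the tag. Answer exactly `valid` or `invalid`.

Key decimal bytes [14, 246, 246, 14] = 0e f6 f6 0e is exactly B = 4 bytes: K' = 0e f6 f6 0e.
K' ⊕ ipad = 38 c0 c0 38; K' ⊕ opad = 52 aa aa 52.
Inner hash: even-index sum = 438 mod 256 = 182; odd-index sum = 269 mod 256 = 13 → b6 0d.
Outer hash (recomputed tag): even-index sum = 434 mod 256 = 178; odd-index sum = 265 mod 256 = 9 → b2 09.
Recomputed tag = b209; claimed = b209 → match.

valid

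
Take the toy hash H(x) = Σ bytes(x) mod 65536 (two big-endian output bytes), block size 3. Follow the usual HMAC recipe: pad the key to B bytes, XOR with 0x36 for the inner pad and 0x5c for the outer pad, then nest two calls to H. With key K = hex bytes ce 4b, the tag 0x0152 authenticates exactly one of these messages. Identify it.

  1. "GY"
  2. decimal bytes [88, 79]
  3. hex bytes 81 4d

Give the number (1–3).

1

Key hex bytes ce 4b is 2 bytes ≤ B = 3; zero-pad to 3 bytes: K' = ce 4b 00.
K' ⊕ ipad = f8 7d 36; K' ⊕ opad = 92 17 5c.
m1: inner = H(f8 7d 36 47 59) = 02 4b; tag = H(92 17 5c 02 4b) = 0152 ← matches
m2: inner = H(f8 7d 36 58 4f) = 02 52; tag = H(92 17 5c 02 52) = 0159
m3: inner = H(f8 7d 36 81 4d) = 02 79; tag = H(92 17 5c 02 79) = 0180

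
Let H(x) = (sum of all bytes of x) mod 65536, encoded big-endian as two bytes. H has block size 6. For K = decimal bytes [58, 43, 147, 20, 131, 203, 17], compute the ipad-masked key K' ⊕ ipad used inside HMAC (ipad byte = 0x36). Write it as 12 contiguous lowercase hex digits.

345d36363636

Key decimal bytes [58, 43, 147, 20, 131, 203, 17] = 3a 2b 93 14 83 cb 11 is 7 bytes > B = 6, so hash it first: H(key) = 02 6b, then zero-pad to 6 bytes: K' = 02 6b 00 00 00 00.
XOR each byte with 0x36: 02⊕36=34, 6b⊕36=5d, 00⊕36=36, 00⊕36=36, 00⊕36=36, 00⊕36=36.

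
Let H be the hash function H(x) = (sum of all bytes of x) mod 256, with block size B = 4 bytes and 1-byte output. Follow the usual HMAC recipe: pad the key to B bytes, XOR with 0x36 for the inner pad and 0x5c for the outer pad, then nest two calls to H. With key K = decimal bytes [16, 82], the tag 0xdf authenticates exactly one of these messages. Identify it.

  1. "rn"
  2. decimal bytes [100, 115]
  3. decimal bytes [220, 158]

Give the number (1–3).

Key decimal bytes [16, 82] = 10 52 is 2 bytes ≤ B = 4; zero-pad to 4 bytes: K' = 10 52 00 00.
K' ⊕ ipad = 26 64 36 36; K' ⊕ opad = 4c 0e 5c 5c.
m1: inner = H(26 64 36 36 72 6e) = d6; tag = H(4c 0e 5c 5c d6) = e8
m2: inner = H(26 64 36 36 64 73) = cd; tag = H(4c 0e 5c 5c cd) = df ← matches
m3: inner = H(26 64 36 36 dc 9e) = 70; tag = H(4c 0e 5c 5c 70) = 82

2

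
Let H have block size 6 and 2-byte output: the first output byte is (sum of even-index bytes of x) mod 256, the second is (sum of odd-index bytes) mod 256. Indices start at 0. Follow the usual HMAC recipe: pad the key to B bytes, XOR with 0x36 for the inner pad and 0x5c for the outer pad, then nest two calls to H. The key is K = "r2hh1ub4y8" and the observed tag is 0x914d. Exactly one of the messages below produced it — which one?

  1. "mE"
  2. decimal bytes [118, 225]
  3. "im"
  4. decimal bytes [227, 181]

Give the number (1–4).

4

Key "r2hh1ub4y8" = 72 32 68 68 31 75 62 34 79 38 is 10 bytes > B = 6, so hash it first: H(key) = e6 7b, then zero-pad to 6 bytes: K' = e6 7b 00 00 00 00.
K' ⊕ ipad = d0 4d 36 36 36 36; K' ⊕ opad = ba 27 5c 5c 5c 5c.
m1: inner = H(d0 4d 36 36 36 36 6d 45) = a9 fe; tag = H(ba 27 5c 5c 5c 5c a9 fe) = 1bdd
m2: inner = H(d0 4d 36 36 36 36 76 e1) = b2 9a; tag = H(ba 27 5c 5c 5c 5c b2 9a) = 2479
m3: inner = H(d0 4d 36 36 36 36 69 6d) = a5 26; tag = H(ba 27 5c 5c 5c 5c a5 26) = 1705
m4: inner = H(d0 4d 36 36 36 36 e3 b5) = 1f 6e; tag = H(ba 27 5c 5c 5c 5c 1f 6e) = 914d ← matches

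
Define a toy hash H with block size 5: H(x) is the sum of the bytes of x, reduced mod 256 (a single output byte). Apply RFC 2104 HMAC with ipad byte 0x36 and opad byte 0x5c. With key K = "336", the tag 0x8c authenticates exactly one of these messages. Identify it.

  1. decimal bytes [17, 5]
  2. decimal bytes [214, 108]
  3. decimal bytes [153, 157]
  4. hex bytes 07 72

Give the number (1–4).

Key "336" = 33 33 36 is 3 bytes ≤ B = 5; zero-pad to 5 bytes: K' = 33 33 36 00 00.
K' ⊕ ipad = 05 05 00 36 36; K' ⊕ opad = 6f 6f 6a 5c 5c.
m1: inner = H(05 05 00 36 36 11 05) = 8c; tag = H(6f 6f 6a 5c 5c 8c) = 8c ← matches
m2: inner = H(05 05 00 36 36 d6 6c) = b8; tag = H(6f 6f 6a 5c 5c b8) = b8
m3: inner = H(05 05 00 36 36 99 9d) = ac; tag = H(6f 6f 6a 5c 5c ac) = ac
m4: inner = H(05 05 00 36 36 07 72) = ef; tag = H(6f 6f 6a 5c 5c ef) = ef

1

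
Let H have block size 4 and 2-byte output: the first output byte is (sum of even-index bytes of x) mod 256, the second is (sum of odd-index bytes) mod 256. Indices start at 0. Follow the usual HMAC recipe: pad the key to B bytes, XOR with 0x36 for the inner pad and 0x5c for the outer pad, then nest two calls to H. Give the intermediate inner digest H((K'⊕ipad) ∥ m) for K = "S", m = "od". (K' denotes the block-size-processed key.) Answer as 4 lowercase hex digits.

Key "S" = 53 is 1 byte ≤ B = 4; zero-pad to 4 bytes: K' = 53 00 00 00.
K' ⊕ ipad = 65 36 36 36.
Inner input = 65 36 36 36 ∥ 6f 64.
Inner hash: even-index sum = 266 mod 256 = 10; odd-index sum = 208 mod 256 = 208 → 0a d0.

0ad0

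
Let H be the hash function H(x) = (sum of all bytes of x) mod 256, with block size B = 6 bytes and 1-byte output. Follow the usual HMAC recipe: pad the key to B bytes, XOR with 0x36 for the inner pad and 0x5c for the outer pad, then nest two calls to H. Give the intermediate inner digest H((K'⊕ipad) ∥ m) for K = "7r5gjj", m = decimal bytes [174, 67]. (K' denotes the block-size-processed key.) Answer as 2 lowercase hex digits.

42

Key "7r5gjj" = 37 72 35 67 6a 6a is exactly B = 6 bytes: K' = 37 72 35 67 6a 6a.
K' ⊕ ipad = 01 44 03 51 5c 5c.
Inner input = 01 44 03 51 5c 5c ∥ ae 43.
Inner hash: sum = 1+68+3+81+92+92+174+67 = 578; mod 256 = 66 → 42.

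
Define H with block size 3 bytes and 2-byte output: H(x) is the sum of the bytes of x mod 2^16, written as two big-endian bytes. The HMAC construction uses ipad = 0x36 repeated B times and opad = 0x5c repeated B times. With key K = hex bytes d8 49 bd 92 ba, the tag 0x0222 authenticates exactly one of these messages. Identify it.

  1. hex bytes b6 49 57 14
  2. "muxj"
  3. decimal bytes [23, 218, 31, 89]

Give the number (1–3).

Key hex bytes d8 49 bd 92 ba is 5 bytes > B = 3, so hash it first: H(key) = 03 2a, then zero-pad to 3 bytes: K' = 03 2a 00.
K' ⊕ ipad = 35 1c 36; K' ⊕ opad = 5f 76 5c.
m1: inner = H(35 1c 36 b6 49 57 14) = 01 f1; tag = H(5f 76 5c 01 f1) = 0223
m2: inner = H(35 1c 36 6d 75 78 6a) = 02 4b; tag = H(5f 76 5c 02 4b) = 017e
m3: inner = H(35 1c 36 17 da 1f 59) = 01 f0; tag = H(5f 76 5c 01 f0) = 0222 ← matches

3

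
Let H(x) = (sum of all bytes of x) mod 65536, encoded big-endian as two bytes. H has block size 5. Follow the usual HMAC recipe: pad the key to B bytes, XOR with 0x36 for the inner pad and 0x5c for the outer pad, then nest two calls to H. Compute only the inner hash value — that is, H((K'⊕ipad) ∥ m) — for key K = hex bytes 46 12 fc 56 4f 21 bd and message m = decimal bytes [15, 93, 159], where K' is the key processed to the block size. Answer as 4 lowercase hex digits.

Key hex bytes 46 12 fc 56 4f 21 bd is 7 bytes > B = 5, so hash it first: H(key) = 02 d7, then zero-pad to 5 bytes: K' = 02 d7 00 00 00.
K' ⊕ ipad = 34 e1 36 36 36.
Inner input = 34 e1 36 36 36 ∥ 0f 5d 9f.
Inner hash: sum = 52+225+54+54+54+15+93+159 = 706 → 02 c2.

02c2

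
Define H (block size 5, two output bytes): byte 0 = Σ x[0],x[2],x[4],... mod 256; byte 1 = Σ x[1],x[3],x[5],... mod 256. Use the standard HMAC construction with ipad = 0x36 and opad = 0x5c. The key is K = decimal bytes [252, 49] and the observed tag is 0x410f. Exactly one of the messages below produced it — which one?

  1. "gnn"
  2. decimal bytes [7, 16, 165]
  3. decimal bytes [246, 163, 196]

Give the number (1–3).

Key decimal bytes [252, 49] = fc 31 is 2 bytes ≤ B = 5; zero-pad to 5 bytes: K' = fc 31 00 00 00.
K' ⊕ ipad = ca 07 36 36 36; K' ⊕ opad = a0 6d 5c 5c 5c.
m1: inner = H(ca 07 36 36 36 67 6e 6e) = a4 12; tag = H(a0 6d 5c 5c 5c a4 12) = 6a6d
m2: inner = H(ca 07 36 36 36 07 10 a5) = 46 e9; tag = H(a0 6d 5c 5c 5c 46 e9) = 410f ← matches
m3: inner = H(ca 07 36 36 36 f6 a3 c4) = d9 f7; tag = H(a0 6d 5c 5c 5c d9 f7) = 4fa2

2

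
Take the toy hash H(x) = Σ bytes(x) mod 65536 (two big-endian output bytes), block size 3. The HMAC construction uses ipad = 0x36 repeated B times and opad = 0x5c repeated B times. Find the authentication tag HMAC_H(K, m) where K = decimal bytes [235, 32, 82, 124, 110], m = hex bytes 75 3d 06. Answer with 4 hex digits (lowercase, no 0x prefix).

0169

Key decimal bytes [235, 32, 82, 124, 110] = eb 20 52 7c 6e is 5 bytes > B = 3, so hash it first: H(key) = 02 47, then zero-pad to 3 bytes: K' = 02 47 00.
K' ⊕ ipad = 34 71 36.  K' ⊕ opad = 5e 1b 5c.
Inner input = (K'⊕ipad) ∥ m = 34 71 36 ∥ 75 3d 06.
Inner hash: sum = 52+113+54+117+61+6 = 403 → 01 93.
Outer input = (K'⊕opad) ∥ inner = 5e 1b 5c ∥ 01 93.
Outer hash (tag): sum = 94+27+92+1+147 = 361 → 01 69.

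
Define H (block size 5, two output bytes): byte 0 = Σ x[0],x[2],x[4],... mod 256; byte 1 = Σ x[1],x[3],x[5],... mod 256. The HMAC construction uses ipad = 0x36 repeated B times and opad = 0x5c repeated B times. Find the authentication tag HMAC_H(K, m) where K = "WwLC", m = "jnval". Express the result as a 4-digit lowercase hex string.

792a

Key "WwLC" = 57 77 4c 43 is 4 bytes ≤ B = 5; zero-pad to 5 bytes: K' = 57 77 4c 43 00.
K' ⊕ ipad = 61 41 7a 75 36.  K' ⊕ opad = 0b 2b 10 1f 5c.
Inner input = (K'⊕ipad) ∥ m = 61 41 7a 75 36 ∥ 6a 6e 76 61 6c.
Inner hash: even-index sum = 480 mod 256 = 224; odd-index sum = 514 mod 256 = 2 → e0 02.
Outer input = (K'⊕opad) ∥ inner = 0b 2b 10 1f 5c ∥ e0 02.
Outer hash (tag): even-index sum = 121 mod 256 = 121; odd-index sum = 298 mod 256 = 42 → 79 2a.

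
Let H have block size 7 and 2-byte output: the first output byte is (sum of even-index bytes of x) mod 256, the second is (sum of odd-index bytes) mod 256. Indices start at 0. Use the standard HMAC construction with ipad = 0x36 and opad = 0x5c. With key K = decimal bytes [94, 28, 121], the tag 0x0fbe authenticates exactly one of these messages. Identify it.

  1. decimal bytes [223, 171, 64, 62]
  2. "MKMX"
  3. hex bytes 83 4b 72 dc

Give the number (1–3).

Key decimal bytes [94, 28, 121] = 5e 1c 79 is 3 bytes ≤ B = 7; zero-pad to 7 bytes: K' = 5e 1c 79 00 00 00 00.
K' ⊕ ipad = 68 2a 4f 36 36 36 36; K' ⊕ opad = 02 40 25 5c 5c 5c 5c.
m1: inner = H(68 2a 4f 36 36 36 36 df ab 40 3e) = 0c b5; tag = H(02 40 25 5c 5c 5c 5c 0c b5) = 9404
m2: inner = H(68 2a 4f 36 36 36 36 4d 4b 4d 58) = c6 30; tag = H(02 40 25 5c 5c 5c 5c c6 30) = 0fbe ← matches
m3: inner = H(68 2a 4f 36 36 36 36 83 4b 72 dc) = 4a 8b; tag = H(02 40 25 5c 5c 5c 5c 4a 8b) = 6a42

2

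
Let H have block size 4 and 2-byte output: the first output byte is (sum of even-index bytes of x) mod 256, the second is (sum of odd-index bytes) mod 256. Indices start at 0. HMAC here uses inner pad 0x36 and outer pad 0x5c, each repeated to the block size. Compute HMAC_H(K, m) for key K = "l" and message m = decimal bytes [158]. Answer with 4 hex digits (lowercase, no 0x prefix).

Key "l" = 6c is 1 byte ≤ B = 4; zero-pad to 4 bytes: K' = 6c 00 00 00.
K' ⊕ ipad = 5a 36 36 36.  K' ⊕ opad = 30 5c 5c 5c.
Inner input = (K'⊕ipad) ∥ m = 5a 36 36 36 ∥ 9e.
Inner hash: even-index sum = 302 mod 256 = 46; odd-index sum = 108 mod 256 = 108 → 2e 6c.
Outer input = (K'⊕opad) ∥ inner = 30 5c 5c 5c ∥ 2e 6c.
Outer hash (tag): even-index sum = 186 mod 256 = 186; odd-index sum = 292 mod 256 = 36 → ba 24.

ba24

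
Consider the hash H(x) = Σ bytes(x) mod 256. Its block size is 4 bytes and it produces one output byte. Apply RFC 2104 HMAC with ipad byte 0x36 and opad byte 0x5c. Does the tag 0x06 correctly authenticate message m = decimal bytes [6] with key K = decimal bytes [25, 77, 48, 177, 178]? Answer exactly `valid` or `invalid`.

Key decimal bytes [25, 77, 48, 177, 178] = 19 4d 30 b1 b2 is 5 bytes > B = 4, so hash it first: H(key) = f9, then zero-pad to 4 bytes: K' = f9 00 00 00.
K' ⊕ ipad = cf 36 36 36; K' ⊕ opad = a5 5c 5c 5c.
Inner hash: sum = 207+54+54+54+6 = 375; mod 256 = 119 → 77.
Outer hash (recomputed tag): sum = 165+92+92+92+119 = 560; mod 256 = 48 → 30.
Recomputed tag = 30; claimed = 06 → mismatch.

invalid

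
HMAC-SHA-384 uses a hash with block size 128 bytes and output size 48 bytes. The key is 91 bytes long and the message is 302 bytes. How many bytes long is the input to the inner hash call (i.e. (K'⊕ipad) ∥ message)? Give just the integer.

430

Key is 91 ≤ 128 bytes, zero-padded: |K'| = 128.
Inner input = (K'⊕ipad) ∥ m → 128 + 302 = 430 bytes.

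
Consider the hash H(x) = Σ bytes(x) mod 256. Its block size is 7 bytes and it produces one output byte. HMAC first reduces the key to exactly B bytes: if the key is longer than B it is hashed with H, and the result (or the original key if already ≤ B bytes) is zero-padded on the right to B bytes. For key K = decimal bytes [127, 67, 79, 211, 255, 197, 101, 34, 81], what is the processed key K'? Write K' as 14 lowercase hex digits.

80000000000000

|K| = 9 > B = 7, so first hash the key.
H(K): sum = 127+67+79+211+255+197+101+34+81 = 1152; mod 256 = 128 → 80.
Zero-pad H(K) = 80 to 7 bytes: K' = 80 00 00 00 00 00 00.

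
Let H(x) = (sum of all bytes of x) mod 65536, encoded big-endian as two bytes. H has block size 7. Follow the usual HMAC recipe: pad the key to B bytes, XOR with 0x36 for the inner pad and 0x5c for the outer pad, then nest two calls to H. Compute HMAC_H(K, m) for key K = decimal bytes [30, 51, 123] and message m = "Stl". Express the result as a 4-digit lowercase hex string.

Key decimal bytes [30, 51, 123] = 1e 33 7b is 3 bytes ≤ B = 7; zero-pad to 7 bytes: K' = 1e 33 7b 00 00 00 00.
K' ⊕ ipad = 28 05 4d 36 36 36 36.  K' ⊕ opad = 42 6f 27 5c 5c 5c 5c.
Inner input = (K'⊕ipad) ∥ m = 28 05 4d 36 36 36 36 ∥ 53 74 6c.
Inner hash: sum = 40+5+77+54+54+54+54+83+116+108 = 645 → 02 85.
Outer input = (K'⊕opad) ∥ inner = 42 6f 27 5c 5c 5c 5c ∥ 02 85.
Outer hash (tag): sum = 66+111+39+92+92+92+92+2+133 = 719 → 02 cf.

02cf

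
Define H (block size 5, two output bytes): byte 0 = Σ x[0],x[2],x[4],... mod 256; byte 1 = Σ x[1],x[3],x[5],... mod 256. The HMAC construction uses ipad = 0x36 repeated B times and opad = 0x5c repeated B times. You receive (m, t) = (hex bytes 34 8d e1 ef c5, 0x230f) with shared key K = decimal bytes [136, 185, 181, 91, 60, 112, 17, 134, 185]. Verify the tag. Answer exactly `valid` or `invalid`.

valid

Key decimal bytes [136, 185, 181, 91, 60, 112, 17, 134, 185] = 88 b9 b5 5b 3c 70 11 86 b9 is 9 bytes > B = 5, so hash it first: H(key) = 43 0a, then zero-pad to 5 bytes: K' = 43 0a 00 00 00.
K' ⊕ ipad = 75 3c 36 36 36; K' ⊕ opad = 1f 56 5c 5c 5c.
Inner hash: even-index sum = 605 mod 256 = 93; odd-index sum = 588 mod 256 = 76 → 5d 4c.
Outer hash (recomputed tag): even-index sum = 291 mod 256 = 35; odd-index sum = 271 mod 256 = 15 → 23 0f.
Recomputed tag = 230f; claimed = 230f → match.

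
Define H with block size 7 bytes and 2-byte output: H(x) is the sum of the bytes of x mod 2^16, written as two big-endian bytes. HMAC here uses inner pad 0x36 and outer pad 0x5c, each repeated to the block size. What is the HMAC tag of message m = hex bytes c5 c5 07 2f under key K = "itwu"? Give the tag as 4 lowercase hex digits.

024f

Key "itwu" = 69 74 77 75 is 4 bytes ≤ B = 7; zero-pad to 7 bytes: K' = 69 74 77 75 00 00 00.
K' ⊕ ipad = 5f 42 41 43 36 36 36.  K' ⊕ opad = 35 28 2b 29 5c 5c 5c.
Inner input = (K'⊕ipad) ∥ m = 5f 42 41 43 36 36 36 ∥ c5 c5 07 2f.
Inner hash: sum = 95+66+65+67+54+54+54+197+197+7+47 = 903 → 03 87.
Outer input = (K'⊕opad) ∥ inner = 35 28 2b 29 5c 5c 5c ∥ 03 87.
Outer hash (tag): sum = 53+40+43+41+92+92+92+3+135 = 591 → 02 4f.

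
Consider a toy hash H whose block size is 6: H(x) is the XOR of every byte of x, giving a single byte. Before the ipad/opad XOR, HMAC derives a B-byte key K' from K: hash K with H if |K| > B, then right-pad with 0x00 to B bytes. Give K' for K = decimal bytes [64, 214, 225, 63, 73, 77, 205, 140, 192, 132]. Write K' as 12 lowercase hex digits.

490000000000

|K| = 10 > B = 6, so first hash the key.
H(K): XOR 40⊕d6⊕e1⊕3f⊕49⊕4d⊕cd⊕8c⊕c0⊕84 = 49.
Zero-pad H(K) = 49 to 6 bytes: K' = 49 00 00 00 00 00.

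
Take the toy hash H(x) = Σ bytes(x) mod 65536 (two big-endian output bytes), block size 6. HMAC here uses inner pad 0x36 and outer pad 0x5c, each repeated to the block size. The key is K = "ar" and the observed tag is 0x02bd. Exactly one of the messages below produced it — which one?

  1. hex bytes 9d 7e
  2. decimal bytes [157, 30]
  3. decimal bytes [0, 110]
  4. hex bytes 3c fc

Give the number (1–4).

Key "ar" = 61 72 is 2 bytes ≤ B = 6; zero-pad to 6 bytes: K' = 61 72 00 00 00 00.
K' ⊕ ipad = 57 44 36 36 36 36; K' ⊕ opad = 3d 2e 5c 5c 5c 5c.
m1: inner = H(57 44 36 36 36 36 9d 7e) = 02 8e; tag = H(3d 2e 5c 5c 5c 5c 02 8e) = 026b
m2: inner = H(57 44 36 36 36 36 9d 1e) = 02 2e; tag = H(3d 2e 5c 5c 5c 5c 02 2e) = 020b
m3: inner = H(57 44 36 36 36 36 00 6e) = 01 e1; tag = H(3d 2e 5c 5c 5c 5c 01 e1) = 02bd ← matches
m4: inner = H(57 44 36 36 36 36 3c fc) = 02 ab; tag = H(3d 2e 5c 5c 5c 5c 02 ab) = 0288

3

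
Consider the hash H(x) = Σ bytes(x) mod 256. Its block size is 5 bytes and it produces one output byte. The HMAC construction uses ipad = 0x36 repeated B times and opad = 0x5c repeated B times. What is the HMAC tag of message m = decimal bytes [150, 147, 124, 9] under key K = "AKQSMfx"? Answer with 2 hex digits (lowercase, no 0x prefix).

Key "AKQSMfx" = 41 4b 51 53 4d 66 78 is 7 bytes > B = 5, so hash it first: H(key) = 5b, then zero-pad to 5 bytes: K' = 5b 00 00 00 00.
K' ⊕ ipad = 6d 36 36 36 36.  K' ⊕ opad = 07 5c 5c 5c 5c.
Inner input = (K'⊕ipad) ∥ m = 6d 36 36 36 36 ∥ 96 93 7c 09.
Inner hash: sum = 109+54+54+54+54+150+147+124+9 = 755; mod 256 = 243 → f3.
Outer input = (K'⊕opad) ∥ inner = 07 5c 5c 5c 5c ∥ f3.
Outer hash (tag): sum = 7+92+92+92+92+243 = 618; mod 256 = 106 → 6a.

6a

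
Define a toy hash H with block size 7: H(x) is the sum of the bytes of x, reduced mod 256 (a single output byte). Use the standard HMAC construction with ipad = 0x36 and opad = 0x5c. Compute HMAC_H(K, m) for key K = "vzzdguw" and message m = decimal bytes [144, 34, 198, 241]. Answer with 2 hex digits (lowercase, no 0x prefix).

Key "vzzdguw" = 76 7a 7a 64 67 75 77 is exactly B = 7 bytes: K' = 76 7a 7a 64 67 75 77.
K' ⊕ ipad = 40 4c 4c 52 51 43 41.  K' ⊕ opad = 2a 26 26 38 3b 29 2b.
Inner input = (K'⊕ipad) ∥ m = 40 4c 4c 52 51 43 41 ∥ 90 22 c6 f1.
Inner hash: sum = 64+76+76+82+81+67+65+144+34+198+241 = 1128; mod 256 = 104 → 68.
Outer input = (K'⊕opad) ∥ inner = 2a 26 26 38 3b 29 2b ∥ 68.
Outer hash (tag): sum = 42+38+38+56+59+41+43+104 = 421; mod 256 = 165 → a5.

a5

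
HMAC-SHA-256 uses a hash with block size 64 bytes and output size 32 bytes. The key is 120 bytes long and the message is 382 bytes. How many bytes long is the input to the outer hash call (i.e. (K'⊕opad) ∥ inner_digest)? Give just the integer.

Key is 120 > 64 bytes, so it is hashed to 32 bytes then zero-padded to 64: |K'| = 64.
Outer input = (K'⊕opad) ∥ H(inner) → 64 + 32 = 96 bytes.

96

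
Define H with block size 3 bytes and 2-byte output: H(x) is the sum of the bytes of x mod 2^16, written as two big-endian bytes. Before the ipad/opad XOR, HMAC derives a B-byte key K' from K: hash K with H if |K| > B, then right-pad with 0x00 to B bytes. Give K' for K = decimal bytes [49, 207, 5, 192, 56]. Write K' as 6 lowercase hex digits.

|K| = 5 > B = 3, so first hash the key.
H(K): sum = 49+207+5+192+56 = 509 → 01 fd.
Zero-pad H(K) = 01 fd to 3 bytes: K' = 01 fd 00.

01fd00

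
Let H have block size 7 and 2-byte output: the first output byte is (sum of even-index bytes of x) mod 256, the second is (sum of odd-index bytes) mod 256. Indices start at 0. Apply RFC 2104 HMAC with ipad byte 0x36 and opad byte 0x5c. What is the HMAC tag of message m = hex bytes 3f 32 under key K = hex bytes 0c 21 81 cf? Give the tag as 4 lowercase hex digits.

6afb

Key hex bytes 0c 21 81 cf is 4 bytes ≤ B = 7; zero-pad to 7 bytes: K' = 0c 21 81 cf 00 00 00.
K' ⊕ ipad = 3a 17 b7 f9 36 36 36.  K' ⊕ opad = 50 7d dd 93 5c 5c 5c.
Inner input = (K'⊕ipad) ∥ m = 3a 17 b7 f9 36 36 36 ∥ 3f 32.
Inner hash: even-index sum = 399 mod 256 = 143; odd-index sum = 389 mod 256 = 133 → 8f 85.
Outer input = (K'⊕opad) ∥ inner = 50 7d dd 93 5c 5c 5c ∥ 8f 85.
Outer hash (tag): even-index sum = 618 mod 256 = 106; odd-index sum = 507 mod 256 = 251 → 6a fb.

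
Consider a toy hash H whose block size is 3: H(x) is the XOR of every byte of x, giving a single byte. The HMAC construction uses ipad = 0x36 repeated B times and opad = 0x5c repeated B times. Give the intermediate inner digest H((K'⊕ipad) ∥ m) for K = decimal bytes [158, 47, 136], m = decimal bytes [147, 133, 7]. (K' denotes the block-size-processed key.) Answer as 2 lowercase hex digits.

Key decimal bytes [158, 47, 136] = 9e 2f 88 is exactly B = 3 bytes: K' = 9e 2f 88.
K' ⊕ ipad = a8 19 be.
Inner input = a8 19 be ∥ 93 85 07.
Inner hash: XOR a8⊕19⊕be⊕93⊕85⊕07 = 1e.

1e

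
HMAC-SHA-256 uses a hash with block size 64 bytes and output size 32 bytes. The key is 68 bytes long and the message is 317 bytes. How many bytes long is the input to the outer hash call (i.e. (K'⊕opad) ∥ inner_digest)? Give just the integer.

96

Key is 68 > 64 bytes, so it is hashed to 32 bytes then zero-padded to 64: |K'| = 64.
Outer input = (K'⊕opad) ∥ H(inner) → 64 + 32 = 96 bytes.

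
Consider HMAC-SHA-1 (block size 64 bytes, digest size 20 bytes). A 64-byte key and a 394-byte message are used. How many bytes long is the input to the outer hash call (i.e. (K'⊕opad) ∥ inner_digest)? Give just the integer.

Key is 64 ≤ 64 bytes, zero-padded: |K'| = 64.
Outer input = (K'⊕opad) ∥ H(inner) → 64 + 20 = 84 bytes.

84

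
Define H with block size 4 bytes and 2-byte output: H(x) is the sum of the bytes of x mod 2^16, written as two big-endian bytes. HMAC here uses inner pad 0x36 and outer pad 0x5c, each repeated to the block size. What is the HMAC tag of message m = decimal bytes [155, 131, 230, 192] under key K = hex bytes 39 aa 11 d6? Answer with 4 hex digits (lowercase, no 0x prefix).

02ac

Key hex bytes 39 aa 11 d6 is exactly B = 4 bytes: K' = 39 aa 11 d6.
K' ⊕ ipad = 0f 9c 27 e0.  K' ⊕ opad = 65 f6 4d 8a.
Inner input = (K'⊕ipad) ∥ m = 0f 9c 27 e0 ∥ 9b 83 e6 c0.
Inner hash: sum = 15+156+39+224+155+131+230+192 = 1142 → 04 76.
Outer input = (K'⊕opad) ∥ inner = 65 f6 4d 8a ∥ 04 76.
Outer hash (tag): sum = 101+246+77+138+4+118 = 684 → 02 ac.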